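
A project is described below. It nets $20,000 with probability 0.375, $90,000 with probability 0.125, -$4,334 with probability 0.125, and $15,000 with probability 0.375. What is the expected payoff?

EV = 0.375 × 20000 + 0.125 × 90000 + 0.125 × (-4334) + 0.375 × 15000 = 7500 + 11250 − 541.75 + 5625 = 23833.25

$23,833.25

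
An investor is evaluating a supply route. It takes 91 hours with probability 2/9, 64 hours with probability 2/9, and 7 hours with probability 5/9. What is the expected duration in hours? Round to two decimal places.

38.33 hours

EV = 2/9 × 91 + 2/9 × 64 + 5/9 × 7 = 20.2222 + 14.2222 + 3.8889 = 38.3333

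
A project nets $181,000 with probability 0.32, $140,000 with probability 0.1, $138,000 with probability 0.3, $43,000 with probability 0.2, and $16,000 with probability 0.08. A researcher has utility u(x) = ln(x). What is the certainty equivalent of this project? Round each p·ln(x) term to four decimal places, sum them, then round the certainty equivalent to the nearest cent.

$100,468.55

E[u] = 0.32·ln(181000) + 0.1·ln(140000) + 0.3·ln(138000) + 0.2·ln(43000) + 0.08·ln(16000) = 3.8740 + 1.1849 + 3.5505 + 2.1338 + 0.7744 = 11.5176
CE = e^11.5176 ≈ 100468.55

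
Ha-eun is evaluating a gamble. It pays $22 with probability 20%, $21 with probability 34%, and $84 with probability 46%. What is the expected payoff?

$50.18

EV = 0.2 × 22 + 0.34 × 21 + 0.46 × 84 = 4.4 + 7.14 + 38.64 = 50.18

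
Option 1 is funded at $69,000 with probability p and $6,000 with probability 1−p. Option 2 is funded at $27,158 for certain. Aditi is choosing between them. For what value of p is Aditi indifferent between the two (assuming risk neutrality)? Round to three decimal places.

p·69000 + (1−p)·6000 = 27158
63000p + 6000 = 27158
p = (27158 − 6000) / 63000

p = 0.336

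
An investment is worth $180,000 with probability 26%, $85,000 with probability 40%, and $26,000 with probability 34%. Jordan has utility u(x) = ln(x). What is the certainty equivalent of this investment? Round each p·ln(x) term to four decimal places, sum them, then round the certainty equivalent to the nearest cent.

$69,064.77

E[u] = 0.26·ln(180000) + 0.4·ln(85000) + 0.34·ln(26000) = 3.1462 + 4.5402 + 3.4564 = 11.1428
CE = e^11.1428 ≈ 69064.77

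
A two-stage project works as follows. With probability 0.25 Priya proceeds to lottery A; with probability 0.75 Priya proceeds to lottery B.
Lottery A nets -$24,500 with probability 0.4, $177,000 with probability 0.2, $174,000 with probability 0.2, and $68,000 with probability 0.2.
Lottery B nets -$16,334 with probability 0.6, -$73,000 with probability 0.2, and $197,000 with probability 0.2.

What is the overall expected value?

$29,749.70

EV(A) = 0.4 × (-24500) + 0.2 × 177000 + 0.2 × 174000 + 0.2 × 68000 = -9800 + 35400 + 34800 + 13600 = 74000
EV(B) = 0.6 × (-16334) + 0.2 × (-73000) + 0.2 × 197000 = -9800.4 − 14600 + 39400 = 14999.6
Overall = 0.25 × 74000 + 0.75 × 14999.6 = 18500 + 11249.7 = 29749.7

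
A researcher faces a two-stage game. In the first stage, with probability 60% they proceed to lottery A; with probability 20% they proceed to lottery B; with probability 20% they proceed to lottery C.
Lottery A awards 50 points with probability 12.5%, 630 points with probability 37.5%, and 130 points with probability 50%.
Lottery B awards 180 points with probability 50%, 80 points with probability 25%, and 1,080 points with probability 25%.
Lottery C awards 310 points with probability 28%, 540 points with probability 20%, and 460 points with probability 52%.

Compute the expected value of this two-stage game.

EV(A) = 0.125 × 50 + 0.375 × 630 + 0.5 × 130 = 6.25 + 236.25 + 65 = 307.5
EV(B) = 0.5 × 180 + 0.25 × 80 + 0.25 × 1080 = 90 + 20 + 270 = 380
EV(C) = 0.28 × 310 + 0.2 × 540 + 0.52 × 460 = 86.8 + 108 + 239.2 = 434
Overall = 0.6 × 307.5 + 0.2 × 380 + 0.2 × 434 = 184.5 + 76 + 86.8 = 347.3

347.3 points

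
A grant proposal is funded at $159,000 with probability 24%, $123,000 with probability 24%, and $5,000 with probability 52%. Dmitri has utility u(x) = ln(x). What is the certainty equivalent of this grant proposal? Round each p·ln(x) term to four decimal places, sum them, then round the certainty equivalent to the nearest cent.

E[u] = 0.24·ln(159000) + 0.24·ln(123000) + 0.52·ln(5000) = 2.8744 + 2.8128 + 4.4289 = 10.1161
CE = e^10.1161 ≈ 24738.10

$24,738.10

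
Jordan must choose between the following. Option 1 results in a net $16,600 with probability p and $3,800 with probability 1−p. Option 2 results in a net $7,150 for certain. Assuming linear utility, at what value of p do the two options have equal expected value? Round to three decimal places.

p = 0.262

p·16600 + (1−p)·3800 = 7150
12800p + 3800 = 7150
p = (7150 − 3800) / 12800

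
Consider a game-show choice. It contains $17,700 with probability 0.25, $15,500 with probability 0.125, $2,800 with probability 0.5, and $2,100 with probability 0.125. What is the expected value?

$8,025

EV = 0.25 × 17700 + 0.125 × 15500 + 0.5 × 2800 + 0.125 × 2100 = 4425 + 1937.5 + 1400 + 262.5 = 8025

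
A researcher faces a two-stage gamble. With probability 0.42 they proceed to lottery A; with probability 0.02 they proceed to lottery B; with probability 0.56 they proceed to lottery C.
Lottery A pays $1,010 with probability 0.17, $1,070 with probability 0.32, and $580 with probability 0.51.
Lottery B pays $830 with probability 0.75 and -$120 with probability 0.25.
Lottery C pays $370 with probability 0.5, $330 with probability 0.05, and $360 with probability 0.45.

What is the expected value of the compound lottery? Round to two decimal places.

$555.57

EV(A) = 0.17 × 1010 + 0.32 × 1070 + 0.51 × 580 = 171.7 + 342.4 + 295.8 = 809.9
EV(B) = 0.75 × 830 + 0.25 × (-120) = 622.5 − 30 = 592.5
EV(C) = 0.5 × 370 + 0.05 × 330 + 0.45 × 360 = 185 + 16.5 + 162 = 363.5
Overall = 0.42 × 809.9 + 0.02 × 592.5 + 0.56 × 363.5 = 340.158 + 11.85 + 203.56 = 555.568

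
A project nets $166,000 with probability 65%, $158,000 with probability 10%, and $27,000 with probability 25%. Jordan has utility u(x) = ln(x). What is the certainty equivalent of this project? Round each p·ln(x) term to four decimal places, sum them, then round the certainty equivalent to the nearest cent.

E[u] = 0.65·ln(166000) + 0.1·ln(158000) + 0.25·ln(27000) = 7.8128 + 1.1970 + 2.5509 = 11.5607
CE = e^11.5607 ≈ 104893.41

$104,893.41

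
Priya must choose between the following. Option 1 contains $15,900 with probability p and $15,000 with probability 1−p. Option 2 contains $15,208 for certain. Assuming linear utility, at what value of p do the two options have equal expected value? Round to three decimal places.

p·15900 + (1−p)·15000 = 15208
900p + 15000 = 15208
p = (15208 − 15000) / 900

p = 0.231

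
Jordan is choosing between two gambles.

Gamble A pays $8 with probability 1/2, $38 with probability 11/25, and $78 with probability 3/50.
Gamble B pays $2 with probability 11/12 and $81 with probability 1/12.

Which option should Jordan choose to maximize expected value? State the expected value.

Gamble A = 1/2 × 8 + 11/25 × 38 + 3/50 × 78 = 4 + 16.72 + 4.68 = 25.4
Gamble B = 11/12 × 2 + 1/12 × 81 = 1.8333 + 6.75 = 8.5833

Gamble A ($25.40)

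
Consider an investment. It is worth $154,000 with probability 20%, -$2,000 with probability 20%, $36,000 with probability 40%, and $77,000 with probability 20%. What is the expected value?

EV = 0.2 × 154000 + 0.2 × (-2000) + 0.4 × 36000 + 0.2 × 77000 = 30800 − 400 + 14400 + 15400 = 60200

$60,200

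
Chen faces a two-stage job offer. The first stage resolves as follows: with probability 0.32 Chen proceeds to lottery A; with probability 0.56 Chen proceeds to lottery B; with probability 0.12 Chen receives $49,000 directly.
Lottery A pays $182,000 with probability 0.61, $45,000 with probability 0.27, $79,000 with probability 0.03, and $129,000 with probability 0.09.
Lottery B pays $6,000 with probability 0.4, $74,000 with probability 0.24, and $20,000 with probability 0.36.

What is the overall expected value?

$65,089.60

EV(A) = 0.61 × 182000 + 0.27 × 45000 + 0.03 × 79000 + 0.09 × 129000 = 111020 + 12150 + 2370 + 11610 = 137150
EV(B) = 0.4 × 6000 + 0.24 × 74000 + 0.36 × 20000 = 2400 + 17760 + 7200 = 27360
Branch C: 49000 (certain)
Overall = 0.32 × 137150 + 0.56 × 27360 + 0.12 × 49000 = 43888 + 15321.6 + 5880 = 65089.6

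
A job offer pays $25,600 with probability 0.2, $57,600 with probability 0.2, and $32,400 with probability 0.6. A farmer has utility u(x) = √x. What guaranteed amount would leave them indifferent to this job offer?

$35,344

E[u] = 0.2·√25600 + 0.2·√57600 + 0.6·√32400 = 0.2·160 + 0.2·240 + 0.6·180 = 188
CE = (188)² = 35344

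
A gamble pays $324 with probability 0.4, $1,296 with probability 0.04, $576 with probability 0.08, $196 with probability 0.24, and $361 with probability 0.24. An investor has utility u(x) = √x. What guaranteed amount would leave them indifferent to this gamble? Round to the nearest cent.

E[u] = 0.4·√324 + 0.04·√1296 + 0.08·√576 + 0.24·√196 + 0.24·√361 = 0.4·18 + 0.04·36 + 0.08·24 + 0.24·14 + 0.24·19 = 18.48
CE = (18.48)² = 341.5104

$341.51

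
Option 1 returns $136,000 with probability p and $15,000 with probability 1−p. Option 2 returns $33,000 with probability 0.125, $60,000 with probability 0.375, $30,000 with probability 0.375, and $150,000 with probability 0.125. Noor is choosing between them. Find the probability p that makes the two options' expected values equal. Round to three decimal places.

EV(Option 2) = 0.125 × 33000 + 0.375 × 60000 + 0.375 × 30000 + 0.125 × 150000 = 4125 + 22500 + 11250 + 18750 = 56625
p·136000 + (1−p)·15000 = 56625
121000p + 15000 = 56625
p = (56625 − 15000) / 121000

p = 0.344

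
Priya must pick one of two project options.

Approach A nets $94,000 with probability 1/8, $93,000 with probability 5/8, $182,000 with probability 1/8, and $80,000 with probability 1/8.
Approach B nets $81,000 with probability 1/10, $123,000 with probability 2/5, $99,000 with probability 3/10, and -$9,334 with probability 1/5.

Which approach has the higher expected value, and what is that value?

Approach A = 1/8 × 94000 + 5/8 × 93000 + 1/8 × 182000 + 1/8 × 80000 = 11750 + 58125 + 22750 + 10000 = 102625
Approach B = 1/10 × 81000 + 2/5 × 123000 + 3/10 × 99000 + 1/5 × (-9334) = 8100 + 49200 + 29700 − 1866.8 = 85133.2

Approach A ($102,625)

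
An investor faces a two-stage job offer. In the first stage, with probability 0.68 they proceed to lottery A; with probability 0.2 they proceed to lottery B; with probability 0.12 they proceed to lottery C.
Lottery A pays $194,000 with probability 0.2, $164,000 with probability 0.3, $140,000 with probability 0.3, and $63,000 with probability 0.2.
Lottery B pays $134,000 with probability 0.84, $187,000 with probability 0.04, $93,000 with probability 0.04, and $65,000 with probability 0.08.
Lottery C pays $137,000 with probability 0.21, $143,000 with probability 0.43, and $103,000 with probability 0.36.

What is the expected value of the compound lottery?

EV(A) = 0.2 × 194000 + 0.3 × 164000 + 0.3 × 140000 + 0.2 × 63000 = 38800 + 49200 + 42000 + 12600 = 142600
EV(B) = 0.84 × 134000 + 0.04 × 187000 + 0.04 × 93000 + 0.08 × 65000 = 112560 + 7480 + 3720 + 5200 = 128960
EV(C) = 0.21 × 137000 + 0.43 × 143000 + 0.36 × 103000 = 28770 + 61490 + 37080 = 127340
Overall = 0.68 × 142600 + 0.2 × 128960 + 0.12 × 127340 = 96968 + 25792 + 15280.8 = 138040.8

$138,040.80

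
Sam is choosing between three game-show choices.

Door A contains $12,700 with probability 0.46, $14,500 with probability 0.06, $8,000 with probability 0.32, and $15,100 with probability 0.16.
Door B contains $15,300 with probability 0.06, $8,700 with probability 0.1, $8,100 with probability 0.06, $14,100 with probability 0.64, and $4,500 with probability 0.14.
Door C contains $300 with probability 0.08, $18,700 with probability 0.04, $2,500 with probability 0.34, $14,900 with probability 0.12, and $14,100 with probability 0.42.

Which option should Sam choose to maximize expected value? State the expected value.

Door B ($11,928)

Door A = 0.46 × 12700 + 0.06 × 14500 + 0.32 × 8000 + 0.16 × 15100 = 5842 + 870 + 2560 + 2416 = 11688
Door B = 0.06 × 15300 + 0.1 × 8700 + 0.06 × 8100 + 0.64 × 14100 + 0.14 × 4500 = 918 + 870 + 486 + 9024 + 630 = 11928
Door C = 0.08 × 300 + 0.04 × 18700 + 0.34 × 2500 + 0.12 × 14900 + 0.42 × 14100 = 24 + 748 + 850 + 1788 + 5922 = 9332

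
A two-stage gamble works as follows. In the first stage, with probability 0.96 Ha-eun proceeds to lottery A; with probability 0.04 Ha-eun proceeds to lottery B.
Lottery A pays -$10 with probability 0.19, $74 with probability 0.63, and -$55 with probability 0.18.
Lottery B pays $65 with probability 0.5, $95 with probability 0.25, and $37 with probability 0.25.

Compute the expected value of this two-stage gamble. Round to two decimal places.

EV(A) = 0.19 × (-10) + 0.63 × 74 + 0.18 × (-55) = -1.9 + 46.62 − 9.9 = 34.82
EV(B) = 0.5 × 65 + 0.25 × 95 + 0.25 × 37 = 32.5 + 23.75 + 9.25 = 65.5
Overall = 0.96 × 34.82 + 0.04 × 65.5 = 33.4272 + 2.62 = 36.0472

$36.05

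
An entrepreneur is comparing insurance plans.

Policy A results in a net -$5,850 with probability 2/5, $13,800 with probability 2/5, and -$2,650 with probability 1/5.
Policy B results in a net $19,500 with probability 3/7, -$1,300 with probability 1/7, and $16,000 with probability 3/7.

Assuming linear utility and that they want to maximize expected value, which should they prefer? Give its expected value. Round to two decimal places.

Policy B ($15,028.57)

Policy A = 2/5 × (-5850) + 2/5 × 13800 + 1/5 × (-2650) = -2340 + 5520 − 530 = 2650
Policy B = 3/7 × 19500 + 1/7 × (-1300) + 3/7 × 16000 = 8357.1429 − 185.7143 + 6857.1429 = 15028.5714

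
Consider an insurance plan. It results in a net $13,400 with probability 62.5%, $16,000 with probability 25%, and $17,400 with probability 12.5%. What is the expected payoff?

$14,550

EV = 0.625 × 13400 + 0.25 × 16000 + 0.125 × 17400 = 8375 + 4000 + 2175 = 14550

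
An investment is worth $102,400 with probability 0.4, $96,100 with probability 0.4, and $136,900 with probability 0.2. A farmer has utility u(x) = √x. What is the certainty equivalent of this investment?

$106,276

E[u] = 0.4·√102400 + 0.4·√96100 + 0.2·√136900 = 0.4·320 + 0.4·310 + 0.2·370 = 326
CE = (326)² = 106276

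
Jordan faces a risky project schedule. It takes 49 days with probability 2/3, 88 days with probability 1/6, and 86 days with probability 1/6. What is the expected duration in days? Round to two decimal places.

EV = 2/3 × 49 + 1/6 × 88 + 1/6 × 86 = 32.6667 + 14.6667 + 14.3333 = 61.6667

61.67 days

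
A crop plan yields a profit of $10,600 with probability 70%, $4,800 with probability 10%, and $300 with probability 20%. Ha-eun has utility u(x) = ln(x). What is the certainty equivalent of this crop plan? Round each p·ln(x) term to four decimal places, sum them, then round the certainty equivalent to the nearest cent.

E[u] = 0.7·ln(10600) + 0.1·ln(4800) + 0.2·ln(300) = 6.4880 + 0.8476 + 1.1408 = 8.4764
CE = e^8.4764 ≈ 4800.14

$4,800.14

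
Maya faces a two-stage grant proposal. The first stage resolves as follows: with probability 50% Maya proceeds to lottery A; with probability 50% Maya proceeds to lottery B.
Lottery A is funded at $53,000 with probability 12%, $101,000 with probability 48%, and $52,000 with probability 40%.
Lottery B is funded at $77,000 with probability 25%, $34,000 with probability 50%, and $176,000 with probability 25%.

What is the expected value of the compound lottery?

EV(A) = 0.12 × 53000 + 0.48 × 101000 + 0.4 × 52000 = 6360 + 48480 + 20800 = 75640
EV(B) = 0.25 × 77000 + 0.5 × 34000 + 0.25 × 176000 = 19250 + 17000 + 44000 = 80250
Overall = 0.5 × 75640 + 0.5 × 80250 = 37820 + 40125 = 77945

$77,945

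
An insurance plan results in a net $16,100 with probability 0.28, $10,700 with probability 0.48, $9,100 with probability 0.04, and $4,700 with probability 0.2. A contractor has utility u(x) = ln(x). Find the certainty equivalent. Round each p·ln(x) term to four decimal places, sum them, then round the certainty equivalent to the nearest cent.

$10,110.20

E[u] = 0.28·ln(16100) + 0.48·ln(10700) + 0.04·ln(9100) + 0.2·ln(4700) = 2.7122 + 4.4534 + 0.3646 + 1.6911 = 9.2213
CE = e^9.2213 ≈ 10110.20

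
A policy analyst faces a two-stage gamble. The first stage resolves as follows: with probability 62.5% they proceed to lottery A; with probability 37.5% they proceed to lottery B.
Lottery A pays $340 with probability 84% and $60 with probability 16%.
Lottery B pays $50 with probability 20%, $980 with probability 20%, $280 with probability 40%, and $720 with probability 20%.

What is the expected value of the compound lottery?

$357.75

EV(A) = 0.84 × 340 + 0.16 × 60 = 285.6 + 9.6 = 295.2
EV(B) = 0.2 × 50 + 0.2 × 980 + 0.4 × 280 + 0.2 × 720 = 10 + 196 + 112 + 144 = 462
Overall = 0.625 × 295.2 + 0.375 × 462 = 184.5 + 173.25 = 357.75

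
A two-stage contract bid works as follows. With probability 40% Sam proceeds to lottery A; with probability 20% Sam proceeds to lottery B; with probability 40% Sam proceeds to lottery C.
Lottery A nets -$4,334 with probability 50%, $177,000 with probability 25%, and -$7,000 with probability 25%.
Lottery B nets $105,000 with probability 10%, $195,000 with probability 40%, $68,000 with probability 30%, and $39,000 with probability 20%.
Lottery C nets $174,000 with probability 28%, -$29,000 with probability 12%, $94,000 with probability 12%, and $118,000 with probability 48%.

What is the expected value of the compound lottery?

$84,737.20

EV(A) = 0.5 × (-4334) + 0.25 × 177000 + 0.25 × (-7000) = -2167 + 44250 − 1750 = 40333
EV(B) = 0.1 × 105000 + 0.4 × 195000 + 0.3 × 68000 + 0.2 × 39000 = 10500 + 78000 + 20400 + 7800 = 116700
EV(C) = 0.28 × 174000 + 0.12 × (-29000) + 0.12 × 94000 + 0.48 × 118000 = 48720 − 3480 + 11280 + 56640 = 113160
Overall = 0.4 × 40333 + 0.2 × 116700 + 0.4 × 113160 = 16133.2 + 23340 + 45264 = 84737.2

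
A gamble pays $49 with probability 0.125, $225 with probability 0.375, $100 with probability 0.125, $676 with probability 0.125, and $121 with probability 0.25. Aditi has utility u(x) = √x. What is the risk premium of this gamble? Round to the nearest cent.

$28.69

E[u] = 0.125·√49 + 0.375·√225 + 0.125·√100 + 0.125·√676 + 0.25·√121 = 0.125·7 + 0.375·15 + 0.125·10 + 0.125·26 + 0.25·11 = 13.75
CE = (13.75)² = 189.0625
Risk premium = EV − CE = 217.75 − 189.0625 = 28.6875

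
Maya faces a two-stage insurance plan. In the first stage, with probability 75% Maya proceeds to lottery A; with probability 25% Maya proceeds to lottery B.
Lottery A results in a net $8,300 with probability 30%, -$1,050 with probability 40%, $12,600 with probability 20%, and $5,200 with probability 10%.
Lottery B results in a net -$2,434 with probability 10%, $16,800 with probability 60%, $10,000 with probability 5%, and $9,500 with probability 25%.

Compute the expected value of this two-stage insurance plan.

$7,010.40

EV(A) = 0.3 × 8300 + 0.4 × (-1050) + 0.2 × 12600 + 0.1 × 5200 = 2490 − 420 + 2520 + 520 = 5110
EV(B) = 0.1 × (-2434) + 0.6 × 16800 + 0.05 × 10000 + 0.25 × 9500 = -243.4 + 10080 + 500 + 2375 = 12711.6
Overall = 0.75 × 5110 + 0.25 × 12711.6 = 3832.5 + 3177.9 = 7010.4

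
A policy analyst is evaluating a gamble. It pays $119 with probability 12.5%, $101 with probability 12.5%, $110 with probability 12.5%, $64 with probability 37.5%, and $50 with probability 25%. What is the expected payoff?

$77.75

EV = 0.125 × 119 + 0.125 × 101 + 0.125 × 110 + 0.375 × 64 + 0.25 × 50 = 14.875 + 12.625 + 13.75 + 24 + 12.5 = 77.75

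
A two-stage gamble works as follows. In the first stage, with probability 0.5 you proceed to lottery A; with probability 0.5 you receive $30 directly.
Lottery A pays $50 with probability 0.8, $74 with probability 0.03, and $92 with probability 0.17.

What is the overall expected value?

EV(A) = 0.8 × 50 + 0.03 × 74 + 0.17 × 92 = 40 + 2.22 + 15.64 = 57.86
Branch B: 30 (certain)
Overall = 0.5 × 57.86 + 0.5 × 30 = 28.93 + 15 = 43.93

$43.93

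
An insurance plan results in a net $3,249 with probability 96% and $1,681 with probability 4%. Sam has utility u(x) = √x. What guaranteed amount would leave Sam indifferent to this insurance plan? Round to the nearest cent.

$3,176.45

E[u] = 0.96·√3249 + 0.04·√1681 = 0.96·57 + 0.04·41 = 56.36
CE = (56.36)² = 3176.4496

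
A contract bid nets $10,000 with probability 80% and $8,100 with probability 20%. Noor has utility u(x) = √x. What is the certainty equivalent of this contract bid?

E[u] = 0.8·√10000 + 0.2·√8100 = 0.8·100 + 0.2·90 = 98
CE = (98)² = 9604

$9,604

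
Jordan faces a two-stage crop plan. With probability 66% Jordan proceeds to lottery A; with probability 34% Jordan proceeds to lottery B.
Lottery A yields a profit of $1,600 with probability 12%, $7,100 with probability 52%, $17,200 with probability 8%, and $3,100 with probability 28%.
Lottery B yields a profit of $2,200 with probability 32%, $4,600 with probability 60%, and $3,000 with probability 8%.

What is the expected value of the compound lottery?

EV(A) = 0.12 × 1600 + 0.52 × 7100 + 0.08 × 17200 + 0.28 × 3100 = 192 + 3692 + 1376 + 868 = 6128
EV(B) = 0.32 × 2200 + 0.6 × 4600 + 0.08 × 3000 = 704 + 2760 + 240 = 3704
Overall = 0.66 × 6128 + 0.34 × 3704 = 4044.48 + 1259.36 = 5303.84

$5,303.84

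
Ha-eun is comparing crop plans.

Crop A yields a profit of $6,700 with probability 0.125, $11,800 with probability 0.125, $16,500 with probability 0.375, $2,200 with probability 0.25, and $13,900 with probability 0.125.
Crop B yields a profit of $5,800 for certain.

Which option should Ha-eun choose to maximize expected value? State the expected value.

Crop A ($10,787.50)

Crop A = 0.125 × 6700 + 0.125 × 11800 + 0.375 × 16500 + 0.25 × 2200 + 0.125 × 13900 = 837.5 + 1475 + 6187.5 + 550 + 1737.5 = 10787.5
Crop B: 5800 (certain)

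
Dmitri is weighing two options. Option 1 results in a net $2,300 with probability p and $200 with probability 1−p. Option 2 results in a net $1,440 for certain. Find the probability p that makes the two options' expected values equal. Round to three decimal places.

p·2300 + (1−p)·200 = 1440
2100p + 200 = 1440
p = (1440 − 200) / 2100

p = 0.590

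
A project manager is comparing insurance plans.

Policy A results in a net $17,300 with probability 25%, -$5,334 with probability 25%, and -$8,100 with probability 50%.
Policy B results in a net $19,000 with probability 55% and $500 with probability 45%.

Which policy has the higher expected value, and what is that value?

Policy A = 0.25 × 17300 + 0.25 × (-5334) + 0.5 × (-8100) = 4325 − 1333.5 − 4050 = -1058.5
Policy B = 0.55 × 19000 + 0.45 × 500 = 10450 + 225 = 10675

Policy B ($10,675)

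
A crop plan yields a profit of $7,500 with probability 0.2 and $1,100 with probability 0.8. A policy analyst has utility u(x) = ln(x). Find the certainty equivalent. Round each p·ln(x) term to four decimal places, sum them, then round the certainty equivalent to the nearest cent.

$1,614.85

E[u] = 0.2·ln(7500) + 0.8·ln(1100) = 1.7845 + 5.6025 = 7.3870
CE = e^7.3870 ≈ 1614.85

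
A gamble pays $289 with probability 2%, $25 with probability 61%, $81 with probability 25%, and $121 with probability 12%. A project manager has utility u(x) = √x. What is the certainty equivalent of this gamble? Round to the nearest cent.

$48.44

E[u] = 0.02·√289 + 0.61·√25 + 0.25·√81 + 0.12·√121 = 0.02·17 + 0.61·5 + 0.25·9 + 0.12·11 = 6.96
CE = (6.96)² = 48.4416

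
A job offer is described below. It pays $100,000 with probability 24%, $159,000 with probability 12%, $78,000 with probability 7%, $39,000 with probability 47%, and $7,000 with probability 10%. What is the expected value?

EV = 0.24 × 100000 + 0.12 × 159000 + 0.07 × 78000 + 0.47 × 39000 + 0.1 × 7000 = 24000 + 19080 + 5460 + 18330 + 700 = 67570

$67,570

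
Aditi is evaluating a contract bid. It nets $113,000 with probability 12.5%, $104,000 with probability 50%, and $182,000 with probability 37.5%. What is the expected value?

EV = 0.125 × 113000 + 0.5 × 104000 + 0.375 × 182000 = 14125 + 52000 + 68250 = 134375

$134,375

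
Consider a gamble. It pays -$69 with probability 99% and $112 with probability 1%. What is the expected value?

-$67.19

EV = 0.99 × (-69) + 0.01 × 112 = -68.31 + 1.12 = -67.19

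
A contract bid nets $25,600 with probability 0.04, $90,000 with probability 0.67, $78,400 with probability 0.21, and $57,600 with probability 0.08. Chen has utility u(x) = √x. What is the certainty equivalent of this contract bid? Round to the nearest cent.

E[u] = 0.04·√25600 + 0.67·√90000 + 0.21·√78400 + 0.08·√57600 = 0.04·160 + 0.67·300 + 0.21·280 + 0.08·240 = 285.4
CE = (285.4)² = 81453.16

$81,453.16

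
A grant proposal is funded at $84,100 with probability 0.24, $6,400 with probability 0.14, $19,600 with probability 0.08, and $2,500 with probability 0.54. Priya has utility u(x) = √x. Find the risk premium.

$9,837

E[u] = 0.24·√84100 + 0.14·√6400 + 0.08·√19600 + 0.54·√2500 = 0.24·290 + 0.14·80 + 0.08·140 + 0.54·50 = 119
CE = (119)² = 14161
Risk premium = EV − CE = 23998 − 14161 = 9837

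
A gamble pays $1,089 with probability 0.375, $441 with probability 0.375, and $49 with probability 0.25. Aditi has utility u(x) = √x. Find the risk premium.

$102

E[u] = 0.375·√1089 + 0.375·√441 + 0.25·√49 = 0.375·33 + 0.375·21 + 0.25·7 = 22
CE = (22)² = 484
Risk premium = EV − CE = 586 − 484 = 102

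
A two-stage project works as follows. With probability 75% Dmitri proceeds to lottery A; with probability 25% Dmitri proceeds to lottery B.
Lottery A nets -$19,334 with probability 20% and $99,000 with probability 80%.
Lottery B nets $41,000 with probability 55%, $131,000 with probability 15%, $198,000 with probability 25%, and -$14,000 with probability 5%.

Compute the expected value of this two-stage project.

EV(A) = 0.2 × (-19334) + 0.8 × 99000 = -3866.8 + 79200 = 75333.2
EV(B) = 0.55 × 41000 + 0.15 × 131000 + 0.25 × 198000 + 0.05 × (-14000) = 22550 + 19650 + 49500 − 700 = 91000
Overall = 0.75 × 75333.2 + 0.25 × 91000 = 56499.9 + 22750 = 79249.9

$79,249.90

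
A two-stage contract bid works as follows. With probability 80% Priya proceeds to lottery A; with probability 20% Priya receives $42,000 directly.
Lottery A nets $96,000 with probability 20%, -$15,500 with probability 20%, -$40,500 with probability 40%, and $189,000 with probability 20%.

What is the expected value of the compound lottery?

$38,560

EV(A) = 0.2 × 96000 + 0.2 × (-15500) + 0.4 × (-40500) + 0.2 × 189000 = 19200 − 3100 − 16200 + 37800 = 37700
Branch B: 42000 (certain)
Overall = 0.8 × 37700 + 0.2 × 42000 = 30160 + 8400 = 38560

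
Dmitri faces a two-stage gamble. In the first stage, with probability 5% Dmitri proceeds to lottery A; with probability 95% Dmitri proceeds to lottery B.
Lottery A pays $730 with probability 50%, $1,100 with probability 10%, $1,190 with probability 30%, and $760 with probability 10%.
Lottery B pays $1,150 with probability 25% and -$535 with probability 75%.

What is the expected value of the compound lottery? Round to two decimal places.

-$62.66

EV(A) = 0.5 × 730 + 0.1 × 1100 + 0.3 × 1190 + 0.1 × 760 = 365 + 110 + 357 + 76 = 908
EV(B) = 0.25 × 1150 + 0.75 × (-535) = 287.5 − 401.25 = -113.75
Overall = 0.05 × 908 + 0.95 × (-113.75) = 45.4 − 108.0625 = -62.6625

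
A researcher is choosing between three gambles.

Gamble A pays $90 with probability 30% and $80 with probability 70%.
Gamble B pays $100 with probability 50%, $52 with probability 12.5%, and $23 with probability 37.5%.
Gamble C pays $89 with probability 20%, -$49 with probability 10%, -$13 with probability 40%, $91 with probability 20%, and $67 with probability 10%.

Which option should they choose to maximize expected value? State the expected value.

Gamble A ($83)

Gamble A = 0.3 × 90 + 0.7 × 80 = 27 + 56 = 83
Gamble B = 0.5 × 100 + 0.125 × 52 + 0.375 × 23 = 50 + 6.5 + 8.625 = 65.125
Gamble C = 0.2 × 89 + 0.1 × (-49) + 0.4 × (-13) + 0.2 × 91 + 0.1 × 67 = 17.8 − 4.9 − 5.2 + 18.2 + 6.7 = 32.6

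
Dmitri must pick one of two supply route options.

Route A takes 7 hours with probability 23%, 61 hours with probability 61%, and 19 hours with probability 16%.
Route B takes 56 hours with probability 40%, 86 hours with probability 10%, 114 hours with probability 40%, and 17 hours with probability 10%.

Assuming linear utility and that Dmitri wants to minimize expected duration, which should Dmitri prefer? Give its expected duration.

Route A (41.86 hours)

Route A = 0.23 × 7 + 0.61 × 61 + 0.16 × 19 = 1.61 + 37.21 + 3.04 = 41.86
Route B = 0.4 × 56 + 0.1 × 86 + 0.4 × 114 + 0.1 × 17 = 22.4 + 8.6 + 45.6 + 1.7 = 78.3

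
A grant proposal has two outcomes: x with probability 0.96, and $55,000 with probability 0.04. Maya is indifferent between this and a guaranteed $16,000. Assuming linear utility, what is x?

0.96·x + 0.04·55000 = 16000
0.96·x = 16000 − 2200 = 13800
x = 13800 / 0.96 = 14375

x = $14,375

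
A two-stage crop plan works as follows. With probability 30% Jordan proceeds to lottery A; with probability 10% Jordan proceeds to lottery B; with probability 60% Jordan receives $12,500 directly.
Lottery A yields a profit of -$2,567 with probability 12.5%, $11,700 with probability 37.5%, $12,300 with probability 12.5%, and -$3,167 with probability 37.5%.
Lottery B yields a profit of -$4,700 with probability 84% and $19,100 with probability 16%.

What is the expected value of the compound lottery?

EV(A) = 0.125 × (-2567) + 0.375 × 11700 + 0.125 × 12300 + 0.375 × (-3167) = -320.875 + 4387.5 + 1537.5 − 1187.625 = 4416.5
EV(B) = 0.84 × (-4700) + 0.16 × 19100 = -3948 + 3056 = -892
Branch C: 12500 (certain)
Overall = 0.3 × 4416.5 + 0.1 × (-892) + 0.6 × 12500 = 1324.95 − 89.2 + 7500 = 8735.75

$8,735.75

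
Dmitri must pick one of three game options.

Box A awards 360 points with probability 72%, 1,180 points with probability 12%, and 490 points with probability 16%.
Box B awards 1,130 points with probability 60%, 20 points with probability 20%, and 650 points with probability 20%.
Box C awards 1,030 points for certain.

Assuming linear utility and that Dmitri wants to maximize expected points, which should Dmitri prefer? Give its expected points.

Box C (1,030 points)

Box A = 0.72 × 360 + 0.12 × 1180 + 0.16 × 490 = 259.2 + 141.6 + 78.4 = 479.2
Box B = 0.6 × 1130 + 0.2 × 20 + 0.2 × 650 = 678 + 4 + 130 = 812
Box C: 1030 (certain)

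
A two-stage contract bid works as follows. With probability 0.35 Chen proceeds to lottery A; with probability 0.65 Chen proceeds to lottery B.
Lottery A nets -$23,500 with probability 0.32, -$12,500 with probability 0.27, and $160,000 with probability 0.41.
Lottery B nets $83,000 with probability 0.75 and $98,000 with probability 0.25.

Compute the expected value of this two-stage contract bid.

EV(A) = 0.32 × (-23500) + 0.27 × (-12500) + 0.41 × 160000 = -7520 − 3375 + 65600 = 54705
EV(B) = 0.75 × 83000 + 0.25 × 98000 = 62250 + 24500 = 86750
Overall = 0.35 × 54705 + 0.65 × 86750 = 19146.75 + 56387.5 = 75534.25

$75,534.25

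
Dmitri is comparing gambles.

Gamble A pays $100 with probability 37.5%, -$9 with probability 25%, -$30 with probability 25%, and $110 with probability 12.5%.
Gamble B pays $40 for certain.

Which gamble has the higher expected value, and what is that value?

Gamble A = 0.375 × 100 + 0.25 × (-9) + 0.25 × (-30) + 0.125 × 110 = 37.5 − 2.25 − 7.5 + 13.75 = 41.5
Gamble B: 40 (certain)

Gamble A ($41.50)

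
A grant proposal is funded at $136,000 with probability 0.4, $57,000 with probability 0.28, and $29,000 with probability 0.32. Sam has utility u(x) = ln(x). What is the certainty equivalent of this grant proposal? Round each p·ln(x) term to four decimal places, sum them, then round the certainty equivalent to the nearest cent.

E[u] = 0.4·ln(136000) + 0.28·ln(57000) + 0.32·ln(29000) = 4.7282 + 3.0662 + 3.2880 = 11.0824
CE = e^11.0824 ≈ 65016.74

$65,016.74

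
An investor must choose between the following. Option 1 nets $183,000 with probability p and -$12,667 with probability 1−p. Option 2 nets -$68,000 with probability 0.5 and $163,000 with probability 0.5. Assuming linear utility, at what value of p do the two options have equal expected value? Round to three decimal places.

p = 0.307

EV(Option 2) = 0.5 × (-68000) + 0.5 × 163000 = -34000 + 81500 = 47500
p·183000 + (1−p)·(-12667) = 47500
195667p − 12667 = 47500
p = (47500 + 12667) / 195667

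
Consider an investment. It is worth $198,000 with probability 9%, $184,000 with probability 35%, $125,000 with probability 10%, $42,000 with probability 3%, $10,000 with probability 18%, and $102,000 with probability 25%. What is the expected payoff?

$123,280

EV = 0.09 × 198000 + 0.35 × 184000 + 0.1 × 125000 + 0.03 × 42000 + 0.18 × 10000 + 0.25 × 102000 = 17820 + 64400 + 12500 + 1260 + 1800 + 25500 = 123280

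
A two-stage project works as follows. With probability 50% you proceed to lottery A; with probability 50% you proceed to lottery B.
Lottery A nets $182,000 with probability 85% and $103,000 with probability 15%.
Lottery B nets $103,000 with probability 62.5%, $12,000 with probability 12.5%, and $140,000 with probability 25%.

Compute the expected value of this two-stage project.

EV(A) = 0.85 × 182000 + 0.15 × 103000 = 154700 + 15450 = 170150
EV(B) = 0.625 × 103000 + 0.125 × 12000 + 0.25 × 140000 = 64375 + 1500 + 35000 = 100875
Overall = 0.5 × 170150 + 0.5 × 100875 = 85075 + 50437.5 = 135512.5

$135,512.50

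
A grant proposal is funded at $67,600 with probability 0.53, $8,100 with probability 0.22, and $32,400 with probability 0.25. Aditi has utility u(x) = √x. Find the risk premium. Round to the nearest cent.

E[u] = 0.53·√67600 + 0.22·√8100 + 0.25·√32400 = 0.53·260 + 0.22·90 + 0.25·180 = 202.6
CE = (202.6)² = 41046.76
Risk premium = EV − CE = 45710 − 41046.76 = 4663.24

$4,663.24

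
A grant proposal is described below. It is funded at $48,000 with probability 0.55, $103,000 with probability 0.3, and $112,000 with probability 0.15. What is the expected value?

$74,100

EV = 0.55 × 48000 + 0.3 × 103000 + 0.15 × 112000 = 26400 + 30900 + 16800 = 74100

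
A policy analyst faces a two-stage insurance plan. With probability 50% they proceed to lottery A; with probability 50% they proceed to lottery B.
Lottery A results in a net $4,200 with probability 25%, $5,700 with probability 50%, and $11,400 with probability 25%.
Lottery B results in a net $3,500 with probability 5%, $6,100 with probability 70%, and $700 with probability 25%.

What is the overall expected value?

EV(A) = 0.25 × 4200 + 0.5 × 5700 + 0.25 × 11400 = 1050 + 2850 + 2850 = 6750
EV(B) = 0.05 × 3500 + 0.7 × 6100 + 0.25 × 700 = 175 + 4270 + 175 = 4620
Overall = 0.5 × 6750 + 0.5 × 4620 = 3375 + 2310 = 5685

$5,685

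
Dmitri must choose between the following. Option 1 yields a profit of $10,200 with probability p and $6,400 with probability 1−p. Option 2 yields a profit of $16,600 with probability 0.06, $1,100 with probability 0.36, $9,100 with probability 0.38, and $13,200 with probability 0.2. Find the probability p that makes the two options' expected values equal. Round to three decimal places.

p = 0.287

EV(Option 2) = 0.06 × 16600 + 0.36 × 1100 + 0.38 × 9100 + 0.2 × 13200 = 996 + 396 + 3458 + 2640 = 7490
p·10200 + (1−p)·6400 = 7490
3800p + 6400 = 7490
p = (7490 − 6400) / 3800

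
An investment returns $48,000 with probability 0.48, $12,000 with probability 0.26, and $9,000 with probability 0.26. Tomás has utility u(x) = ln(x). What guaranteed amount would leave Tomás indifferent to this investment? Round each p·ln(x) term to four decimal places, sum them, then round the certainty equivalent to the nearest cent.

$21,661.68

E[u] = 0.48·ln(48000) + 0.26·ln(12000) + 0.26·ln(9000) = 5.1739 + 2.4421 + 2.3673 = 9.9833
CE = e^9.9833 ≈ 21661.68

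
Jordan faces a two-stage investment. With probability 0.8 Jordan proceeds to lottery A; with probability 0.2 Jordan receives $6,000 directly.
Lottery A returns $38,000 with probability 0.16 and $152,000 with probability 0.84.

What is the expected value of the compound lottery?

EV(A) = 0.16 × 38000 + 0.84 × 152000 = 6080 + 127680 = 133760
Branch B: 6000 (certain)
Overall = 0.8 × 133760 + 0.2 × 6000 = 107008 + 1200 = 108208

$108,208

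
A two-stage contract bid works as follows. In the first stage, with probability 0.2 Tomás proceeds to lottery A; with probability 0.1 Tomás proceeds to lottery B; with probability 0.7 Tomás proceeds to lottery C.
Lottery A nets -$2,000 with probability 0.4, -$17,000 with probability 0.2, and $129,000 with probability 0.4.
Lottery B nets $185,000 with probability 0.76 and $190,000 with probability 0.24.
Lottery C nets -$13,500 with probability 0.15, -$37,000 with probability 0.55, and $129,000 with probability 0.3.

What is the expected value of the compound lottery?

EV(A) = 0.4 × (-2000) + 0.2 × (-17000) + 0.4 × 129000 = -800 − 3400 + 51600 = 47400
EV(B) = 0.76 × 185000 + 0.24 × 190000 = 140600 + 45600 = 186200
EV(C) = 0.15 × (-13500) + 0.55 × (-37000) + 0.3 × 129000 = -2025 − 20350 + 38700 = 16325
Overall = 0.2 × 47400 + 0.1 × 186200 + 0.7 × 16325 = 9480 + 18620 + 11427.5 = 39527.5

$39,527.50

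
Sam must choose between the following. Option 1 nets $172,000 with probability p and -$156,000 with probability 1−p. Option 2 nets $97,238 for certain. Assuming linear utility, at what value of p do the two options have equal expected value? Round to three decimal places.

p·172000 + (1−p)·(-156000) = 97238
328000p − 156000 = 97238
p = (97238 + 156000) / 328000

p = 0.772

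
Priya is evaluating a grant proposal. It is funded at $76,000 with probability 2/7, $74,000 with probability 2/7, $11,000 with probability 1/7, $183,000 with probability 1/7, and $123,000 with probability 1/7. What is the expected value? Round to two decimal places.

$88,142.86

EV = 2/7 × 76000 + 2/7 × 74000 + 1/7 × 11000 + 1/7 × 183000 + 1/7 × 123000 = 21714.2857 + 21142.8571 + 1571.4286 + 26142.8571 + 17571.4286 = 88142.8571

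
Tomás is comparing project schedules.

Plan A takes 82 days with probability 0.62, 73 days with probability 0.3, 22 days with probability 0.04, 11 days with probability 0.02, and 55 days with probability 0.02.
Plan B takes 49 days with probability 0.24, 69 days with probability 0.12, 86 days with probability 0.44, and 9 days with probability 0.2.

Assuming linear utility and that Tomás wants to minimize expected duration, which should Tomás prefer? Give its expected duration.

Plan B (59.68 days)

Plan A = 0.62 × 82 + 0.3 × 73 + 0.04 × 22 + 0.02 × 11 + 0.02 × 55 = 50.84 + 21.9 + 0.88 + 0.22 + 1.1 = 74.94
Plan B = 0.24 × 49 + 0.12 × 69 + 0.44 × 86 + 0.2 × 9 = 11.76 + 8.28 + 37.84 + 1.8 = 59.68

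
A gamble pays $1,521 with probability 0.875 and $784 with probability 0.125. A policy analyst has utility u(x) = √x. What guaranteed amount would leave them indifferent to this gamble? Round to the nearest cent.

E[u] = 0.875·√1521 + 0.125·√784 = 0.875·39 + 0.125·28 = 37.625
CE = (37.625)² = 1415.640625

$1,415.64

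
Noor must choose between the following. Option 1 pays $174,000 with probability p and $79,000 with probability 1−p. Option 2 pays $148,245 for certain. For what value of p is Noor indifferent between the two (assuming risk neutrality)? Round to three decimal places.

p = 0.729

p·174000 + (1−p)·79000 = 148245
95000p + 79000 = 148245
p = (148245 − 79000) / 95000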